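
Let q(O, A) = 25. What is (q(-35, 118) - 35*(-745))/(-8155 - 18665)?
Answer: -145/149 ≈ -0.97315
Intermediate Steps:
(q(-35, 118) - 35*(-745))/(-8155 - 18665) = (25 - 35*(-745))/(-8155 - 18665) = (25 + 26075)/(-26820) = 26100*(-1/26820) = -145/149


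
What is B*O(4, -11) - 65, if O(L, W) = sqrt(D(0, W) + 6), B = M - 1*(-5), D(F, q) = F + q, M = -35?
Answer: -65 - 30*I*sqrt(5) ≈ -65.0 - 67.082*I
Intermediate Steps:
B = -30 (B = -35 - 1*(-5) = -35 + 5 = -30)
O(L, W) = sqrt(6 + W) (O(L, W) = sqrt((0 + W) + 6) = sqrt(W + 6) = sqrt(6 + W))
B*O(4, -11) - 65 = -30*sqrt(6 - 11) - 65 = -30*I*sqrt(5) - 65 = -65 - 30*I*sqrt(5)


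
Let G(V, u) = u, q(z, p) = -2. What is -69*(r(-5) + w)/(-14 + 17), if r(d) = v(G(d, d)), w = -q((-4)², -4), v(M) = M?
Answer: 69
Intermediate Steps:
w = 2 (w = -1*(-2) = 2)
r(d) = d
-69*(r(-5) + w)/(-14 + 17) = -69*(-5 + 2)/(-14 + 17) = -(-207)/3 = -69*(-1) = 69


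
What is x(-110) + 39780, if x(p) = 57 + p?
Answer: 39727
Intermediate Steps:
x(-110) + 39780 = (57 - 110) + 39780 = -53 + 39780 = 39727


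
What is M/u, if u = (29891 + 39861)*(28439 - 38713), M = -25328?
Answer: 1583/44789503 ≈ 3.5343e-5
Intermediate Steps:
u = -716632048 (u = 69752*(-10274) = -716632048)
M/u = -25328/(-716632048) = -25328*(-1/716632048) = 1583/44789503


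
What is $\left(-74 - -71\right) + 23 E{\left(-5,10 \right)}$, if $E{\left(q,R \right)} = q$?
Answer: $-118$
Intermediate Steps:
$\left(-74 - -71\right) + 23 E{\left(-5,10 \right)} = \left(-74 - -71\right) + 23 \left(-5\right) = \left(-74 + 71\right) - 115 = -3 - 115 = -118$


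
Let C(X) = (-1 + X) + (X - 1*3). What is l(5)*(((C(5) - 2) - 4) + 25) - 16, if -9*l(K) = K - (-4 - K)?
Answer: -494/9 ≈ -54.889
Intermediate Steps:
l(K) = -4/9 - 2*K/9 (l(K) = -(K - (-4 - K))/9 = -(K + (4 + K))/9 = -(4 + 2*K)/9 = -4/9 - 2*K/9)
C(X) = -4 + 2*X (C(X) = (-1 + X) + (X - 3) = (-1 + X) + (-3 + X) = -4 + 2*X)
l(5)*(((C(5) - 2) - 4) + 25) - 16 = (-4/9 - 2/9*5)*((((-4 + 2*5) - 2) - 4) + 25) - 16 = (-4/9 - 10/9)*((((-4 + 10) - 2) - 4) + 25) - 16 = -14*(((6 - 2) - 4) + 25)/9 - 16 = -14*((4 - 4) + 25)/9 - 16 = -14*(0 + 25)/9 - 16 = -14/9*25 - 16 = -350/9 - 16 = -494/9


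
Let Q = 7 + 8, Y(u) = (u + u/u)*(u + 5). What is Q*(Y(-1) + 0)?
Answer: 0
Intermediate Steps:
Y(u) = (1 + u)*(5 + u) (Y(u) = (u + 1)*(5 + u) = (1 + u)*(5 + u))
Q = 15
Q*(Y(-1) + 0) = 15*((5 + (-1)² + 6*(-1)) + 0) = 15*((5 + 1 - 6) + 0) = 15*(0 + 0) = 15*0 = 0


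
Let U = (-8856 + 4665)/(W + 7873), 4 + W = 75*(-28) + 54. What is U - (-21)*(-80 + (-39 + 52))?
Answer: -2732384/1941 ≈ -1407.7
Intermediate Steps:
W = -2050 (W = -4 + (75*(-28) + 54) = -4 + (-2100 + 54) = -4 - 2046 = -2050)
U = -1397/1941 (U = (-8856 + 4665)/(-2050 + 7873) = -4191/5823 = -4191*1/5823 = -1397/1941 ≈ -0.71973)
U - (-21)*(-80 + (-39 + 52)) = -1397/1941 - (-21)*(-80 + (-39 + 52)) = -1397/1941 - (-21)*(-80 + 13) = -1397/1941 - (-21)*(-67) = -1397/1941 - 1*1407 = -1397/1941 - 1407 = -2732384/1941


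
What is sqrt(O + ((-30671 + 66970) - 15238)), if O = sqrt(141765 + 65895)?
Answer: sqrt(21061 + 2*sqrt(51915)) ≈ 146.69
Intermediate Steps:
O = 2*sqrt(51915) (O = sqrt(207660) = 2*sqrt(51915) ≈ 455.70)
sqrt(O + ((-30671 + 66970) - 15238)) = sqrt(2*sqrt(51915) + ((-30671 + 66970) - 15238)) = sqrt(2*sqrt(51915) + (36299 - 15238)) = sqrt(2*sqrt(51915) + 21061) = sqrt(21061 + 2*sqrt(51915))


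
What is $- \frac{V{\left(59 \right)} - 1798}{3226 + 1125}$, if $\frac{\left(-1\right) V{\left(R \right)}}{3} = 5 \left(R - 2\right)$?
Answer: $\frac{2653}{4351} \approx 0.60975$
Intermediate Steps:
$V{\left(R \right)} = 30 - 15 R$ ($V{\left(R \right)} = - 3 \cdot 5 \left(R - 2\right) = - 3 \cdot 5 \left(-2 + R\right) = - 3 \left(-10 + 5 R\right) = 30 - 15 R$)
$- \frac{V{\left(59 \right)} - 1798}{3226 + 1125} = - \frac{\left(30 - 885\right) - 1798}{3226 + 1125} = - \frac{\left(30 - 885\right) - 1798}{4351} = - \frac{-855 - 1798}{4351} = - \frac{-2653}{4351} = \left(-1\right) \left(- \frac{2653}{4351}\right) = \frac{2653}{4351}$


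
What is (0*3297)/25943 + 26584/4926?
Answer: 13292/2463 ≈ 5.3967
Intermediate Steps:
(0*3297)/25943 + 26584/4926 = 0*(1/25943) + 26584*(1/4926) = 0 + 13292/2463 = 13292/2463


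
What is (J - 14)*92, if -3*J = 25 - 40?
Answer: -828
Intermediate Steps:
J = 5 (J = -(25 - 40)/3 = -⅓*(-15) = 5)
(J - 14)*92 = (5 - 14)*92 = -9*92 = -828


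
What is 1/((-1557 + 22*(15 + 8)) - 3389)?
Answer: -1/4440 ≈ -0.00022523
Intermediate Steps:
1/((-1557 + 22*(15 + 8)) - 3389) = 1/((-1557 + 22*23) - 3389) = 1/((-1557 + 506) - 3389) = 1/(-1051 - 3389) = 1/(-4440) = -1/4440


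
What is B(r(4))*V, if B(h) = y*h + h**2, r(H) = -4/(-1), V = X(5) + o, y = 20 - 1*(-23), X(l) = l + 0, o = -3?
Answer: 376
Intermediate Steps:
X(l) = l
y = 43 (y = 20 + 23 = 43)
V = 2 (V = 5 - 3 = 2)
r(H) = 4 (r(H) = -4*(-1) = 4)
B(h) = h**2 + 43*h (B(h) = 43*h + h**2 = h**2 + 43*h)
B(r(4))*V = (4*(43 + 4))*2 = (4*47)*2 = 188*2 = 376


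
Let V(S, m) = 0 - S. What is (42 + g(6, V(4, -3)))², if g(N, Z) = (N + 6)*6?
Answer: 12996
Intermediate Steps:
V(S, m) = -S
g(N, Z) = 36 + 6*N (g(N, Z) = (6 + N)*6 = 36 + 6*N)
(42 + g(6, V(4, -3)))² = (42 + (36 + 6*6))² = (42 + (36 + 36))² = (42 + 72)² = 114² = 12996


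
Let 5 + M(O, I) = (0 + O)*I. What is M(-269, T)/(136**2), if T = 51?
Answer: -3431/4624 ≈ -0.74200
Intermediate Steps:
M(O, I) = -5 + I*O (M(O, I) = -5 + (0 + O)*I = -5 + O*I = -5 + I*O)
M(-269, T)/(136**2) = (-5 + 51*(-269))/(136**2) = (-5 - 13719)/18496 = -13724*1/18496 = -3431/4624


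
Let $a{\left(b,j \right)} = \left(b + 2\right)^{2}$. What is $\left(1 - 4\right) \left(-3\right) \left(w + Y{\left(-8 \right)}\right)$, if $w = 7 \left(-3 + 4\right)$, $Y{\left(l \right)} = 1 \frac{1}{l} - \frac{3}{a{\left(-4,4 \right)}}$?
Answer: $\frac{441}{8} \approx 55.125$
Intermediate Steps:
$a{\left(b,j \right)} = \left(2 + b\right)^{2}$
$Y{\left(l \right)} = - \frac{3}{4} + \frac{1}{l}$ ($Y{\left(l \right)} = 1 \frac{1}{l} - \frac{3}{\left(2 - 4\right)^{2}} = \frac{1}{l} - \frac{3}{\left(-2\right)^{2}} = \frac{1}{l} - \frac{3}{4} = - \frac{3}{4} + \frac{1}{l}$)
$w = 7$ ($w = 7 \cdot 1 = 7$)
$\left(1 - 4\right) \left(-3\right) \left(w + Y{\left(-8 \right)}\right) = \left(1 - 4\right) \left(-3\right) \left(7 - \left(\frac{3}{4} - \frac{1}{-8}\right)\right) = \left(-3\right) \left(-3\right) \left(7 - \frac{7}{8}\right) = 9 \left(7 - \frac{7}{8}\right) = 9 \cdot \frac{49}{8} = \frac{441}{8}$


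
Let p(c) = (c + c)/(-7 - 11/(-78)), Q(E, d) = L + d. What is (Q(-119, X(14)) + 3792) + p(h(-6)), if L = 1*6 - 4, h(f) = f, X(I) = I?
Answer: 2038216/535 ≈ 3809.8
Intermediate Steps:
L = 2 (L = 6 - 4 = 2)
Q(E, d) = 2 + d
p(c) = -156*c/535 (p(c) = (2*c)/(-7 - 11*(-1/78)) = (2*c)/(-7 + 11/78) = (2*c)/(-535/78) = (2*c)*(-78/535) = -156*c/535)
(Q(-119, X(14)) + 3792) + p(h(-6)) = ((2 + 14) + 3792) - 156/535*(-6) = (16 + 3792) + 936/535 = 3808 + 936/535 = 2038216/535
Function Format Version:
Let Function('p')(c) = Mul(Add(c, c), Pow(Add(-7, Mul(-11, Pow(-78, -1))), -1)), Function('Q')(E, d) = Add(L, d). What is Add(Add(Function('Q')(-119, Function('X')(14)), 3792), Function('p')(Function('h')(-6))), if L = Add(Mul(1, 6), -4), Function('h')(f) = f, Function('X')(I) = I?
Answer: Rational(2038216, 535) ≈ 3809.8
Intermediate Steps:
L = 2 (L = Add(6, -4) = 2)
Function('Q')(E, d) = Add(2, d)
Function('p')(c) = Mul(Rational(-156, 535), c) (Function('p')(c) = Mul(Mul(2, c), Pow(Add(-7, Mul(-11, Rational(-1, 78))), -1)) = Mul(Mul(2, c), Pow(Add(-7, Rational(11, 78)), -1)) = Mul(Mul(2, c), Pow(Rational(-535, 78), -1)) = Mul(Mul(2, c), Rational(-78, 535)) = Mul(Rational(-156, 535), c))
Add(Add(Function('Q')(-119, Function('X')(14)), 3792), Function('p')(Function('h')(-6))) = Add(Add(Add(2, 14), 3792), Mul(Rational(-156, 535), -6)) = Add(Add(16, 3792), Rational(936, 535)) = Add(3808, Rational(936, 535)) = Rational(2038216, 535)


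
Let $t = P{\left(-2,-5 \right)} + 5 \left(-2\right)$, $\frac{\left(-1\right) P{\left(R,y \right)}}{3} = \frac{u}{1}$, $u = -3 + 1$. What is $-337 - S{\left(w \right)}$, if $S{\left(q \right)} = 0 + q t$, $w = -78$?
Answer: $-649$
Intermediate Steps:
$u = -2$
$P{\left(R,y \right)} = 6$ ($P{\left(R,y \right)} = - 3 \left(- \frac{2}{1}\right) = - 3 \left(\left(-2\right) 1\right) = \left(-3\right) \left(-2\right) = 6$)
$t = -4$ ($t = 6 + 5 \left(-2\right) = 6 - 10 = -4$)
$S{\left(q \right)} = - 4 q$ ($S{\left(q \right)} = 0 + q \left(-4\right) = 0 - 4 q = - 4 q$)
$-337 - S{\left(w \right)} = -337 - \left(-4\right) \left(-78\right) = -337 - 312 = -649$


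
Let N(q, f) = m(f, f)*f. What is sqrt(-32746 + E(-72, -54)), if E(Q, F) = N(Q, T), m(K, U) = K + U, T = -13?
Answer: 2*I*sqrt(8102) ≈ 180.02*I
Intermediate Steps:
N(q, f) = 2*f**2 (N(q, f) = (f + f)*f = (2*f)*f = 2*f**2)
E(Q, F) = 338 (E(Q, F) = 2*(-13)**2 = 2*169 = 338)
sqrt(-32746 + E(-72, -54)) = sqrt(-32746 + 338) = sqrt(-32408) = 2*I*sqrt(8102)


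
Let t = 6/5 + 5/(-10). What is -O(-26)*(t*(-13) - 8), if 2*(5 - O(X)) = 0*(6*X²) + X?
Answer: 1539/5 ≈ 307.80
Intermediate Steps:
t = 7/10 (t = 6*(⅕) + 5*(-⅒) = 6/5 - ½ = 7/10 ≈ 0.70000)
O(X) = 5 - X/2 (O(X) = 5 - (0*(6*X²) + X)/2 = 5 - (0 + X)/2 = 5 - X/2)
-O(-26)*(t*(-13) - 8) = -(5 - ½*(-26))*((7/10)*(-13) - 8) = -(5 + 13)*(-91/10 - 8) = -18*(-171)/10 = -1*(-1539/5) = 1539/5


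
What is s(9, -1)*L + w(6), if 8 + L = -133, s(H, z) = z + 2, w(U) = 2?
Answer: -139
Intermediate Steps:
s(H, z) = 2 + z
L = -141 (L = -8 - 133 = -141)
s(9, -1)*L + w(6) = (2 - 1)*(-141) + 2 = 1*(-141) + 2 = -141 + 2 = -139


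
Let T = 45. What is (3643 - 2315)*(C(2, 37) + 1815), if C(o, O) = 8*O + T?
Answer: 2863168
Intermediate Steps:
C(o, O) = 45 + 8*O (C(o, O) = 8*O + 45 = 45 + 8*O)
(3643 - 2315)*(C(2, 37) + 1815) = (3643 - 2315)*((45 + 8*37) + 1815) = 1328*((45 + 296) + 1815) = 1328*(341 + 1815) = 1328*2156 = 2863168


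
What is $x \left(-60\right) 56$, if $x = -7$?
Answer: $23520$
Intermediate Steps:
$x \left(-60\right) 56 = \left(-7\right) \left(-60\right) 56 = 420 \cdot 56 = 23520$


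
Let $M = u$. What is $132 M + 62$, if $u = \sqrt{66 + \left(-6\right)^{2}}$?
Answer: $62 + 132 \sqrt{102} \approx 1395.1$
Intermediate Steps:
$u = \sqrt{102}$ ($u = \sqrt{66 + 36} = \sqrt{102} \approx 10.1$)
$M = \sqrt{102} \approx 10.1$
$132 M + 62 = 132 \sqrt{102} + 62 = 62 + 132 \sqrt{102}$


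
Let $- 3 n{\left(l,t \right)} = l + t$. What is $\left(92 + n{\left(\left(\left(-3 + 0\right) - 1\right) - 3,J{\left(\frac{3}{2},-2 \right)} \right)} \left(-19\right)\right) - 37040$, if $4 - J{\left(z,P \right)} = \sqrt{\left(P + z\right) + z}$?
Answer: $- \frac{110920}{3} \approx -36973.0$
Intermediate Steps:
$J{\left(z,P \right)} = 4 - \sqrt{P + 2 z}$ ($J{\left(z,P \right)} = 4 - \sqrt{\left(P + z\right) + z} = 4 - \sqrt{P + 2 z}$)
$n{\left(l,t \right)} = - \frac{l}{3} - \frac{t}{3}$ ($n{\left(l,t \right)} = - \frac{l + t}{3} = - \frac{l}{3} - \frac{t}{3}$)
$\left(92 + n{\left(\left(\left(-3 + 0\right) - 1\right) - 3,J{\left(\frac{3}{2},-2 \right)} \right)} \left(-19\right)\right) - 37040 = \left(92 + \left(- \frac{\left(\left(-3 + 0\right) - 1\right) - 3}{3} - \frac{4 - \sqrt{-2 + 2 \cdot \frac{3}{2}}}{3}\right) \left(-19\right)\right) - 37040 = \left(92 + \left(- \frac{\left(-3 - 1\right) - 3}{3} - \frac{4 - \sqrt{-2 + 2 \cdot 3 \cdot \frac{1}{2}}}{3}\right) \left(-19\right)\right) - 37040 = \left(92 + \left(- \frac{-4 - 3}{3} - \frac{4 - \sqrt{-2 + 2 \cdot \frac{3}{2}}}{3}\right) \left(-19\right)\right) - 37040 = \left(92 + \left(\left(- \frac{1}{3}\right) \left(-7\right) - \frac{4 - \sqrt{-2 + 3}}{3}\right) \left(-19\right)\right) - 37040 = \left(92 + \left(\frac{7}{3} - \frac{4 - \sqrt{1}}{3}\right) \left(-19\right)\right) - 37040 = \left(92 + \left(\frac{7}{3} - \frac{4 - 1}{3}\right) \left(-19\right)\right) - 37040 = \left(92 + \left(\frac{7}{3} - 1\right) \left(-19\right)\right) - 37040 = \left(92 + \frac{4}{3} \left(-19\right)\right) - 37040 = \left(92 - \frac{76}{3}\right) - 37040 = \frac{200}{3} - 37040 = - \frac{110920}{3}$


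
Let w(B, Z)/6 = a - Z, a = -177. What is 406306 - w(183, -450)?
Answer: 404668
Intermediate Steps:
w(B, Z) = -1062 - 6*Z (w(B, Z) = 6*(-177 - Z) = -1062 - 6*Z)
406306 - w(183, -450) = 406306 - (-1062 - 6*(-450)) = 406306 - (-1062 + 2700) = 406306 - 1*1638 = 406306 - 1638 = 404668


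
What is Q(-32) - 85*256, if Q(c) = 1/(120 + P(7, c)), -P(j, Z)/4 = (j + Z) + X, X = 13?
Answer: -3655679/168 ≈ -21760.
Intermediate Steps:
P(j, Z) = -52 - 4*Z - 4*j (P(j, Z) = -4*((j + Z) + 13) = -4*((Z + j) + 13) = -4*(13 + Z + j) = -52 - 4*Z - 4*j)
Q(c) = 1/(40 - 4*c) (Q(c) = 1/(120 + (-52 - 4*c - 4*7)) = 1/(120 + (-52 - 4*c - 28)) = 1/(120 + (-80 - 4*c)) = 1/(40 - 4*c))
Q(-32) - 85*256 = -1/(-40 + 4*(-32)) - 85*256 = -1/(-40 - 128) - 21760 = -1/(-168) - 21760 = -1*(-1/168) - 21760 = 1/168 - 21760 = -3655679/168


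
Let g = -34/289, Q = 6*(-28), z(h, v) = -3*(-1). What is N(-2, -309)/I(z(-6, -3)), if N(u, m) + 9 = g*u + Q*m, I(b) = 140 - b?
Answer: 882355/2329 ≈ 378.86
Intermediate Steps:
z(h, v) = 3
Q = -168
g = -2/17 (g = -34*1/289 = -2/17 ≈ -0.11765)
N(u, m) = -9 - 168*m - 2*u/17 (N(u, m) = -9 + (-2*u/17 - 168*m) = -9 + (-168*m - 2*u/17) = -9 - 168*m - 2*u/17)
N(-2, -309)/I(z(-6, -3)) = (-9 - 168*(-309) - 2/17*(-2))/(140 - 1*3) = (-9 + 51912 + 4/17)/(140 - 3) = (882355/17)/137 = (882355/17)*(1/137) = 882355/2329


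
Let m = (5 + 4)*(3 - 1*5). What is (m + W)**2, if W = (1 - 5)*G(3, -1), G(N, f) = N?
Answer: 900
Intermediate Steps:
m = -18 (m = 9*(3 - 5) = 9*(-2) = -18)
W = -12 (W = (1 - 5)*3 = -4*3 = -12)
(m + W)**2 = (-18 - 12)**2 = (-30)**2 = 900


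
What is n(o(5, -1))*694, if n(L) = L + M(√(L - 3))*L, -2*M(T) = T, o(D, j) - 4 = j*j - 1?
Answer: 1388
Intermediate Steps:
o(D, j) = 3 + j² (o(D, j) = 4 + (j*j - 1) = 4 + (j² - 1) = 4 + (-1 + j²) = 3 + j²)
M(T) = -T/2
n(L) = L - L*√(-3 + L)/2 (n(L) = L + (-√(L - 3)/2)*L = L + (-√(-3 + L)/2)*L = L - L*√(-3 + L)/2)
n(o(5, -1))*694 = ((3 + (-1)²)*(2 - √(-3 + (3 + (-1)²)))/2)*694 = ((3 + 1)*(2 - √(-3 + (3 + 1)))/2)*694 = ((½)*4*(2 - √(-3 + 4)))*694 = ((½)*4*(2 - √1))*694 = ((½)*4*(2 - 1*1))*694 = ((½)*4*(2 - 1))*694 = ((½)*4*1)*694 = 2*694 = 1388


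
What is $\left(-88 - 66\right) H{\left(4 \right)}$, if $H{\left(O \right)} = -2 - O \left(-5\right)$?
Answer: $-2772$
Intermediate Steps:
$H{\left(O \right)} = -2 + 5 O$ ($H{\left(O \right)} = -2 - - 5 O = -2 + 5 O$)
$\left(-88 - 66\right) H{\left(4 \right)} = \left(-88 - 66\right) \left(-2 + 5 \cdot 4\right) = - 154 \left(-2 + 20\right) = \left(-154\right) 18 = -2772$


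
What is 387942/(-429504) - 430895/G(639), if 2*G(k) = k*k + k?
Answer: -275414069/91484352 ≈ -3.0105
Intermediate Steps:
G(k) = k/2 + k**2/2 (G(k) = (k*k + k)/2 = (k**2 + k)/2 = (k + k**2)/2 = k/2 + k**2/2)
387942/(-429504) - 430895/G(639) = 387942/(-429504) - 430895*2/(639*(1 + 639)) = 387942*(-1/429504) - 430895/((1/2)*639*640) = -64657/71584 - 430895/204480 = -64657/71584 - 430895*1/204480 = -64657/71584 - 86179/40896 = -275414069/91484352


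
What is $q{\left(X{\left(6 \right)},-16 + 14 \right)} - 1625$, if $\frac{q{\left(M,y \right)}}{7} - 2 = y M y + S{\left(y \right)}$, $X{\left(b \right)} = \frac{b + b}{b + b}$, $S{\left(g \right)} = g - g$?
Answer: $-1583$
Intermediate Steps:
$S{\left(g \right)} = 0$
$X{\left(b \right)} = 1$ ($X{\left(b \right)} = \frac{2 b}{2 b} = 2 b \frac{1}{2 b} = 1$)
$q{\left(M,y \right)} = 14 + 7 M y^{2}$ ($q{\left(M,y \right)} = 14 + 7 \left(y M y + 0\right) = 14 + 7 \left(M y y + 0\right) = 14 + 7 \left(M y^{2} + 0\right) = 14 + 7 M y^{2}$)
$q{\left(X{\left(6 \right)},-16 + 14 \right)} - 1625 = \left(14 + 7 \cdot 1 \left(-16 + 14\right)^{2}\right) - 1625 = \left(14 + 7 \cdot 1 \left(-2\right)^{2}\right) - 1625 = \left(14 + 7 \cdot 1 \cdot 4\right) - 1625 = \left(14 + 28\right) - 1625 = 42 - 1625 = -1583$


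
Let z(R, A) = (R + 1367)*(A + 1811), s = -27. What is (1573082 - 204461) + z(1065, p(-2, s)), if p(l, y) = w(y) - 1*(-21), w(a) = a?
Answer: 5758381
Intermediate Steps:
p(l, y) = 21 + y (p(l, y) = y - 1*(-21) = y + 21 = 21 + y)
z(R, A) = (1367 + R)*(1811 + A)
(1573082 - 204461) + z(1065, p(-2, s)) = (1573082 - 204461) + (2475637 + 1367*(21 - 27) + 1811*1065 + (21 - 27)*1065) = 1368621 + (2475637 + 1367*(-6) + 1928715 - 6*1065) = 1368621 + (2475637 - 8202 + 1928715 - 6390) = 1368621 + 4389760 = 5758381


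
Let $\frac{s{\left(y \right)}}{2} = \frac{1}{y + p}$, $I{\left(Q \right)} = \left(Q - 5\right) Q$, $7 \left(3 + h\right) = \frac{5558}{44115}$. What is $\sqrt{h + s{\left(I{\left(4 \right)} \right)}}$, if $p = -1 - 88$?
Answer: $\frac{i \sqrt{5617260929415}}{1367565} \approx 1.7331 i$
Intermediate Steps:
$h = - \frac{131551}{44115}$ ($h = -3 + \frac{5558 \cdot \frac{1}{44115}}{7} = -3 + \frac{1}{7} \cdot \frac{5558}{44115} = -3 + \frac{794}{44115} = - \frac{131551}{44115} \approx -2.982$)
$I{\left(Q \right)} = Q \left(-5 + Q\right)$ ($I{\left(Q \right)} = \left(-5 + Q\right) Q = Q \left(-5 + Q\right)$)
$p = -89$
$s{\left(y \right)} = \frac{2}{-89 + y}$ ($s{\left(y \right)} = \frac{2}{y - 89} = \frac{2}{-89 + y}$)
$\sqrt{h + s{\left(I{\left(4 \right)} \right)}} = \sqrt{- \frac{131551}{44115} + \frac{2}{-89 + 4 \left(-5 + 4\right)}} = \sqrt{- \frac{131551}{44115} + \frac{2}{-89 + 4 \left(-1\right)}} = \sqrt{- \frac{131551}{44115} + \frac{2}{-89 - 4}} = \sqrt{- \frac{131551}{44115} + \frac{2}{-93}} = \sqrt{- \frac{131551}{44115} + 2 \left(- \frac{1}{93}\right)} = \sqrt{- \frac{131551}{44115} - \frac{2}{93}} = \sqrt{- \frac{4107491}{1367565}} = \frac{i \sqrt{5617260929415}}{1367565}$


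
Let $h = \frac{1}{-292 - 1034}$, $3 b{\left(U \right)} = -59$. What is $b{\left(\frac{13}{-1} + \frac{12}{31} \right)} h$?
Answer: $\frac{59}{3978} \approx 0.014832$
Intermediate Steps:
$b{\left(U \right)} = - \frac{59}{3}$ ($b{\left(U \right)} = \frac{1}{3} \left(-59\right) = - \frac{59}{3}$)
$h = - \frac{1}{1326}$ ($h = \frac{1}{-1326} = - \frac{1}{1326} \approx -0.00075415$)
$b{\left(\frac{13}{-1} + \frac{12}{31} \right)} h = \left(- \frac{59}{3}\right) \left(- \frac{1}{1326}\right) = \frac{59}{3978}$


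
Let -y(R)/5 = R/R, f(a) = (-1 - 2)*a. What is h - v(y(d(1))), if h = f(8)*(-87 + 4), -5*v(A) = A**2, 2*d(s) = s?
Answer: 1997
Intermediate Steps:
d(s) = s/2
f(a) = -3*a
y(R) = -5 (y(R) = -5*R/R = -5*1 = -5)
v(A) = -A**2/5
h = 1992 (h = (-3*8)*(-87 + 4) = -24*(-83) = 1992)
h - v(y(d(1))) = 1992 - (-1)*(-5)**2/5 = 1992 - (-1)*25/5 = 1992 - 1*(-5) = 1992 + 5 = 1997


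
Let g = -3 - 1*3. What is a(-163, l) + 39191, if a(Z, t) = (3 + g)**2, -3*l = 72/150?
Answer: 39200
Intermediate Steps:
l = -4/25 (l = -24/150 = -1/3*12/25 = -4/25 ≈ -0.16000)
g = -6 (g = -3 - 3 = -6)
a(Z, t) = 9 (a(Z, t) = (3 - 6)**2 = (-3)**2 = 9)
a(-163, l) + 39191 = 9 + 39191 = 39200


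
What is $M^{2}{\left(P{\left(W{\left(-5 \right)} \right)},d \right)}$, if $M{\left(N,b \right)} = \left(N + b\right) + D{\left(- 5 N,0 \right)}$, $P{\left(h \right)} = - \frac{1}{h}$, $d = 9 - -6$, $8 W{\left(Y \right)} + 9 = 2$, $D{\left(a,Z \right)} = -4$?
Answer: $\frac{7225}{49} \approx 147.45$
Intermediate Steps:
$W{\left(Y \right)} = - \frac{7}{8}$ ($W{\left(Y \right)} = - \frac{9}{8} + \frac{1}{8} \cdot 2 = - \frac{9}{8} + \frac{1}{4} = - \frac{7}{8}$)
$d = 15$ ($d = 9 + 6 = 15$)
$M{\left(N,b \right)} = -4 + N + b$ ($M{\left(N,b \right)} = \left(N + b\right) - 4 = -4 + N + b$)
$M^{2}{\left(P{\left(W{\left(-5 \right)} \right)},d \right)} = \left(-4 - \frac{1}{- \frac{7}{8}} + 15\right)^{2} = \left(-4 - - \frac{8}{7} + 15\right)^{2} = \left(-4 + \frac{8}{7} + 15\right)^{2} = \left(\frac{85}{7}\right)^{2} = \frac{7225}{49}$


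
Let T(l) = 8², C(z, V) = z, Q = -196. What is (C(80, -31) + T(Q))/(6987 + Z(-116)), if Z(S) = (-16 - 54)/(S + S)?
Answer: 16704/810527 ≈ 0.020609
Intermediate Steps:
T(l) = 64
Z(S) = -35/S (Z(S) = -70*1/(2*S) = -35/S)
(C(80, -31) + T(Q))/(6987 + Z(-116)) = (80 + 64)/(6987 - 35/(-116)) = 144/(6987 - 35*(-1/116)) = 144/(6987 + 35/116) = 144/(810527/116) = 144*(116/810527) = 16704/810527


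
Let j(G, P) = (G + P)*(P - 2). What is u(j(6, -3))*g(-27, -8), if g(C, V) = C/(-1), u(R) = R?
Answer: -405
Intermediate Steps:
j(G, P) = (-2 + P)*(G + P) (j(G, P) = (G + P)*(-2 + P) = (-2 + P)*(G + P))
g(C, V) = -C (g(C, V) = C*(-1) = -C)
u(j(6, -3))*g(-27, -8) = ((-3)² - 2*6 - 2*(-3) + 6*(-3))*(-1*(-27)) = (9 - 12 + 6 - 18)*27 = -15*27 = -405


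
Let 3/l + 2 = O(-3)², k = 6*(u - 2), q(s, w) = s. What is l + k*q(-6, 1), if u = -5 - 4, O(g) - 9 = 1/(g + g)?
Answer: 1083960/2737 ≈ 396.04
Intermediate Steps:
O(g) = 9 + 1/(2*g) (O(g) = 9 + 1/(g + g) = 9 + 1/(2*g))
u = -9
k = -66 (k = 6*(-9 - 2) = 6*(-11) = -66)
l = 108/2737 (l = 3/(-2 + (9 + (½)/(-3))²) = 3/(-2 + (9 + (½)*(-⅓))²) = 3/(-2 + (9 - ⅙)²) = 3/(-2 + (53/6)²) = 3/(-2 + 2809/36) = 3/(2737/36) = 3*(36/2737) = 108/2737 ≈ 0.039459)
l + k*q(-6, 1) = 108/2737 - 66*(-6) = 108/2737 + 396 = 1083960/2737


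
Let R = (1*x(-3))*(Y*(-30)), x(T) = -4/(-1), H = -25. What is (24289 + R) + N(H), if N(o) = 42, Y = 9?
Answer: 23251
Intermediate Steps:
x(T) = 4 (x(T) = -4*(-1) = 4)
R = -1080 (R = (1*4)*(9*(-30)) = 4*(-270) = -1080)
(24289 + R) + N(H) = (24289 - 1080) + 42 = 23209 + 42 = 23251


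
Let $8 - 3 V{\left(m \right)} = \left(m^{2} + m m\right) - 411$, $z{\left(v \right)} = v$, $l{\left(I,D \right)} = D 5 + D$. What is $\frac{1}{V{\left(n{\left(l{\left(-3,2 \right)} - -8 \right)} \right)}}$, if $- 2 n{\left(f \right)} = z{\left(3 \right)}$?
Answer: $\frac{6}{829} \approx 0.0072376$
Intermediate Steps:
$l{\left(I,D \right)} = 6 D$ ($l{\left(I,D \right)} = 5 D + D = 6 D$)
$n{\left(f \right)} = - \frac{3}{2}$ ($n{\left(f \right)} = \left(- \frac{1}{2}\right) 3 = - \frac{3}{2}$)
$V{\left(m \right)} = \frac{419}{3} - \frac{2 m^{2}}{3}$ ($V{\left(m \right)} = \frac{8}{3} - \frac{\left(m^{2} + m m\right) - 411}{3} = \frac{8}{3} - \frac{\left(m^{2} + m^{2}\right) - 411}{3} = \frac{8}{3} - \frac{2 m^{2} - 411}{3} = \frac{8}{3} - \frac{-411 + 2 m^{2}}{3} = \frac{8}{3} - \left(-137 + \frac{2 m^{2}}{3}\right) = \frac{419}{3} - \frac{2 m^{2}}{3}$)
$\frac{1}{V{\left(n{\left(l{\left(-3,2 \right)} - -8 \right)} \right)}} = \frac{1}{\frac{419}{3} - \frac{2 \left(- \frac{3}{2}\right)^{2}}{3}} = \frac{1}{\frac{419}{3} - \frac{3}{2}} = \frac{1}{\frac{829}{6}} = \frac{6}{829}$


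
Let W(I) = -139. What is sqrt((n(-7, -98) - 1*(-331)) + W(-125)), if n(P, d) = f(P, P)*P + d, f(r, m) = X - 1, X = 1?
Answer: sqrt(94) ≈ 9.6954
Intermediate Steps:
f(r, m) = 0 (f(r, m) = 1 - 1 = 0)
n(P, d) = d (n(P, d) = 0*P + d = 0 + d = d)
sqrt((n(-7, -98) - 1*(-331)) + W(-125)) = sqrt((-98 - 1*(-331)) - 139) = sqrt((-98 + 331) - 139) = sqrt(233 - 139) = sqrt(94)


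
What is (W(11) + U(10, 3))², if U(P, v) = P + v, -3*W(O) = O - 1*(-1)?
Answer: 81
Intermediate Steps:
W(O) = -⅓ - O/3 (W(O) = -(O - 1*(-1))/3 = -(O + 1)/3 = -(1 + O)/3 = -⅓ - O/3)
(W(11) + U(10, 3))² = ((-⅓ - ⅓*11) + (10 + 3))² = ((-⅓ - 11/3) + 13)² = (-4 + 13)² = 9² = 81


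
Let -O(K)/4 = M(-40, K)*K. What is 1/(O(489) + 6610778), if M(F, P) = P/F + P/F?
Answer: 5/33293011 ≈ 1.5018e-7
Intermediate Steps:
M(F, P) = 2*P/F
O(K) = K²/5 (O(K) = -4*2*K/(-40)*K = -4*2*K*(-1/40)*K = -4*(-K/20)*K = -(-1)*K²/5 = K²/5)
1/(O(489) + 6610778) = 1/((⅕)*489² + 6610778) = 1/((⅕)*239121 + 6610778) = 1/(239121/5 + 6610778) = 1/(33293011/5) = 5/33293011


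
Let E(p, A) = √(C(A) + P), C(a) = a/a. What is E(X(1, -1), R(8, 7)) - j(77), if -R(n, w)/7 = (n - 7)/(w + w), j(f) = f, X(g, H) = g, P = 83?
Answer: -77 + 2*√21 ≈ -67.835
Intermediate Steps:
C(a) = 1
R(n, w) = -7*(-7 + n)/(2*w) (R(n, w) = -7*(n - 7)/(w + w) = -7*(-7 + n)/(2*w))
E(p, A) = 2*√21 (E(p, A) = √(1 + 83) = √84 = 2*√21)
E(X(1, -1), R(8, 7)) - j(77) = 2*√21 - 1*77 = 2*√21 - 77 = -77 + 2*√21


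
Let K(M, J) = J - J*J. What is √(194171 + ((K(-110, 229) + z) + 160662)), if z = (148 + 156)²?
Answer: 9*√4877 ≈ 628.52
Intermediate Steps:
z = 92416 (z = 304² = 92416)
K(M, J) = J - J²
√(194171 + ((K(-110, 229) + z) + 160662)) = √(194171 + ((229*(1 - 1*229) + 92416) + 160662)) = √(194171 + ((229*(1 - 229) + 92416) + 160662)) = √(194171 + ((229*(-228) + 92416) + 160662)) = √(194171 + ((-52212 + 92416) + 160662)) = √(194171 + (40204 + 160662)) = √(194171 + 200866) = √395037 = 9*√4877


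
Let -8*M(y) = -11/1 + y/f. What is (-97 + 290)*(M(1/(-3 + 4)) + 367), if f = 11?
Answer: 782036/11 ≈ 71094.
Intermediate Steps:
M(y) = 11/8 - y/88 (M(y) = -(-11/1 + y/11)/8 = -(-11*1 + y*(1/11))/8 = -(-11 + y/11)/8 = 11/8 - y/88)
(-97 + 290)*(M(1/(-3 + 4)) + 367) = (-97 + 290)*((11/8 - 1/(88*(-3 + 4))) + 367) = 193*((11/8 - 1/88/1) + 367) = 193*((11/8 - 1/88*1) + 367) = 193*((11/8 - 1/88) + 367) = 193*(15/11 + 367) = 193*(4052/11) = 782036/11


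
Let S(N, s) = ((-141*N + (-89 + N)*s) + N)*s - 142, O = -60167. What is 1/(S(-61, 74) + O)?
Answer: -1/249749 ≈ -4.0040e-6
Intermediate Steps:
S(N, s) = -142 + s*(-140*N + s*(-89 + N)) (S(N, s) = ((-141*N + s*(-89 + N)) + N)*s - 142 = (-140*N + s*(-89 + N))*s - 142 = s*(-140*N + s*(-89 + N)) - 142 = -142 + s*(-140*N + s*(-89 + N)))
1/(S(-61, 74) + O) = 1/((-142 - 89*74**2 - 61*74**2 - 140*(-61)*74) - 60167) = 1/((-142 - 89*5476 - 61*5476 + 631960) - 60167) = 1/((-142 - 487364 - 334036 + 631960) - 60167) = 1/(-189582 - 60167) = 1/(-249749) = -1/249749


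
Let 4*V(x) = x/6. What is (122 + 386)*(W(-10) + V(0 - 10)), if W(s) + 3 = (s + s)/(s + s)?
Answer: -3683/3 ≈ -1227.7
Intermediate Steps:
W(s) = -2 (W(s) = -3 + (s + s)/(s + s) = -3 + (2*s)/((2*s)) = -3 + (2*s)*(1/(2*s)) = -3 + 1 = -2)
V(x) = x/24 (V(x) = (x/6)/4 = x/24)
(122 + 386)*(W(-10) + V(0 - 10)) = (122 + 386)*(-2 + (0 - 10)/24) = 508*(-2 + (1/24)*(-10)) = 508*(-2 - 5/12) = 508*(-29/12) = -3683/3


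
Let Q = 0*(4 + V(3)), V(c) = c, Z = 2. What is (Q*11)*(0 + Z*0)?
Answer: 0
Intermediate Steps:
Q = 0 (Q = 0*(4 + 3) = 0*7 = 0)
(Q*11)*(0 + Z*0) = (0*11)*(0 + 2*0) = 0*(0 + 0) = 0*0 = 0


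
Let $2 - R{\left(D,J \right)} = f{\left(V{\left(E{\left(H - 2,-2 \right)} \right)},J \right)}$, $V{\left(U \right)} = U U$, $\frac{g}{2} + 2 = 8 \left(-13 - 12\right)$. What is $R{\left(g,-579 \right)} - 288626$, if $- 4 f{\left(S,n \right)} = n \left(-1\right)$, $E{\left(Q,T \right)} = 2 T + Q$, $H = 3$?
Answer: $- \frac{1153917}{4} \approx -2.8848 \cdot 10^{5}$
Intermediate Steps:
$g = -404$ ($g = -4 + 2 \cdot 8 \left(-13 - 12\right) = -4 + 2 \cdot 8 \left(-25\right) = -4 + 2 \left(-200\right) = -4 - 400 = -404$)
$E{\left(Q,T \right)} = Q + 2 T$
$V{\left(U \right)} = U^{2}$
$f{\left(S,n \right)} = \frac{n}{4}$ ($f{\left(S,n \right)} = - \frac{n \left(-1\right)}{4} = - \frac{\left(-1\right) n}{4} = \frac{n}{4}$)
$R{\left(D,J \right)} = 2 - \frac{J}{4}$
$R{\left(g,-579 \right)} - 288626 = \left(2 - - \frac{579}{4}\right) - 288626 = \left(2 + \frac{579}{4}\right) - 288626 = \frac{587}{4} - 288626 = - \frac{1153917}{4}$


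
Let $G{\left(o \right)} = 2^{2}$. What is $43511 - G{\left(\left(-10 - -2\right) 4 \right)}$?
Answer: $43507$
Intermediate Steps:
$G{\left(o \right)} = 4$
$43511 - G{\left(\left(-10 - -2\right) 4 \right)} = 43511 - 4 = 43507$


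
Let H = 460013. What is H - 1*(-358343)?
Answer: 818356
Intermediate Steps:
H - 1*(-358343) = 460013 - 1*(-358343) = 460013 + 358343 = 818356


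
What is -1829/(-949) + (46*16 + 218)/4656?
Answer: 1570195/736424 ≈ 2.1322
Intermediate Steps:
-1829/(-949) + (46*16 + 218)/4656 = -1829*(-1/949) + (736 + 218)*(1/4656) = 1829/949 + 954*(1/4656) = 1829/949 + 159/776 = 1570195/736424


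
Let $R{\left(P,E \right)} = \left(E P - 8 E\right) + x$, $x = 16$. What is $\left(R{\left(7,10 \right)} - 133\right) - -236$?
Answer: $109$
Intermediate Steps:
$R{\left(P,E \right)} = 16 - 8 E + E P$ ($R{\left(P,E \right)} = \left(E P - 8 E\right) + 16 = \left(- 8 E + E P\right) + 16 = 16 - 8 E + E P$)
$\left(R{\left(7,10 \right)} - 133\right) - -236 = \left(\left(16 - 80 + 10 \cdot 7\right) - 133\right) - -236 = \left(\left(16 - 80 + 70\right) - 133\right) + 236 = \left(6 - 133\right) + 236 = -127 + 236 = 109$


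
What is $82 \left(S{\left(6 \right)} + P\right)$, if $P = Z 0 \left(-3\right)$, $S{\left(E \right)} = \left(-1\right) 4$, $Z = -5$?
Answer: $-328$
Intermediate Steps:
$S{\left(E \right)} = -4$
$P = 0$ ($P = \left(-5\right) 0 \left(-3\right) = 0 \left(-3\right) = 0$)
$82 \left(S{\left(6 \right)} + P\right) = 82 \left(-4 + 0\right) = 82 \left(-4\right) = -328$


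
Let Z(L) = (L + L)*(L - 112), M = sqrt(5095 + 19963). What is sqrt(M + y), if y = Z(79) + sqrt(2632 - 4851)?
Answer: sqrt(-5214 + sqrt(25058) + I*sqrt(2219)) ≈ 0.3312 + 71.104*I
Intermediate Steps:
M = sqrt(25058) ≈ 158.30
Z(L) = 2*L*(-112 + L) (Z(L) = (2*L)*(-112 + L) = 2*L*(-112 + L))
y = -5214 + I*sqrt(2219) (y = 2*79*(-112 + 79) + sqrt(2632 - 4851) = 2*79*(-33) + sqrt(-2219) = -5214 + I*sqrt(2219) ≈ -5214.0 + 47.106*I)
sqrt(M + y) = sqrt(sqrt(25058) + (-5214 + I*sqrt(2219))) = sqrt(-5214 + sqrt(25058) + I*sqrt(2219))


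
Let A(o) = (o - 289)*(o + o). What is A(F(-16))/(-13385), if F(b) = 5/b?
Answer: -4629/342656 ≈ -0.013509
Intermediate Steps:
A(o) = 2*o*(-289 + o) (A(o) = (-289 + o)*(2*o) = 2*o*(-289 + o))
A(F(-16))/(-13385) = (2*(5/(-16))*(-289 + 5/(-16)))/(-13385) = (2*(5*(-1/16))*(-289 + 5*(-1/16)))*(-1/13385) = (2*(-5/16)*(-289 - 5/16))*(-1/13385) = (2*(-5/16)*(-4629/16))*(-1/13385) = (23145/128)*(-1/13385) = -4629/342656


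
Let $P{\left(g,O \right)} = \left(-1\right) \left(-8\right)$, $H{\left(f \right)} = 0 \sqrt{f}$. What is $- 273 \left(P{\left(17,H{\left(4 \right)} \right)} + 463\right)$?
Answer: $-128583$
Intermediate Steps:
$H{\left(f \right)} = 0$
$P{\left(g,O \right)} = 8$
$- 273 \left(P{\left(17,H{\left(4 \right)} \right)} + 463\right) = - 273 \left(8 + 463\right) = \left(-273\right) 471 = -128583$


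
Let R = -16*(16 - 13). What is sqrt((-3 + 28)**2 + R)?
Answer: sqrt(577) ≈ 24.021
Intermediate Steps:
R = -48 (R = -16*3 = -48)
sqrt((-3 + 28)**2 + R) = sqrt((-3 + 28)**2 - 48) = sqrt(25**2 - 48) = sqrt(625 - 48) = sqrt(577)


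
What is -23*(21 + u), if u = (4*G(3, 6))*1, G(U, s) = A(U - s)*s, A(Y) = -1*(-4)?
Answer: -2691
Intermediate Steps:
A(Y) = 4
G(U, s) = 4*s
u = 96 (u = (4*(4*6))*1 = (4*24)*1 = 96*1 = 96)
-23*(21 + u) = -23*(21 + 96) = -23*117 = -2691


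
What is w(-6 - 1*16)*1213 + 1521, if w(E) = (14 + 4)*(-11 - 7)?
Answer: -391491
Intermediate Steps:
w(E) = -324 (w(E) = 18*(-18) = -324)
w(-6 - 1*16)*1213 + 1521 = -324*1213 + 1521 = -393012 + 1521 = -391491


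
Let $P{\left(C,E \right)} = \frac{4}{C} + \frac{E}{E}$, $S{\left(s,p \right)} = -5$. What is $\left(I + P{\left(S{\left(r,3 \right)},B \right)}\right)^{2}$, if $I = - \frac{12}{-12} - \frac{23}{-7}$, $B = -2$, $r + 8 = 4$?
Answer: $\frac{24649}{1225} \approx 20.122$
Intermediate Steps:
$r = -4$ ($r = -8 + 4 = -4$)
$P{\left(C,E \right)} = 1 + \frac{4}{C}$ ($P{\left(C,E \right)} = \frac{4}{C} + 1 = 1 + \frac{4}{C}$)
$I = \frac{30}{7}$ ($I = \left(-12\right) \left(- \frac{1}{12}\right) - - \frac{23}{7} = 1 + \frac{23}{7} = \frac{30}{7} \approx 4.2857$)
$\left(I + P{\left(S{\left(r,3 \right)},B \right)}\right)^{2} = \left(\frac{30}{7} + \frac{4 - 5}{-5}\right)^{2} = \left(\frac{30}{7} - - \frac{1}{5}\right)^{2} = \left(\frac{30}{7} + \frac{1}{5}\right)^{2} = \left(\frac{157}{35}\right)^{2} = \frac{24649}{1225}$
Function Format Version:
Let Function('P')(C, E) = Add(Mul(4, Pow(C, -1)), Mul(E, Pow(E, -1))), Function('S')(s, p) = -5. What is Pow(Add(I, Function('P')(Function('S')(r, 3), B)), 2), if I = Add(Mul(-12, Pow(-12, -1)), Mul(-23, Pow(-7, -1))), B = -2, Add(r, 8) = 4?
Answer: Rational(24649, 1225) ≈ 20.122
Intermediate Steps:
r = -4 (r = Add(-8, 4) = -4)
Function('P')(C, E) = Add(1, Mul(4, Pow(C, -1))) (Function('P')(C, E) = Add(Mul(4, Pow(C, -1)), 1) = Add(1, Mul(4, Pow(C, -1))))
I = Rational(30, 7) (I = Add(Mul(-12, Rational(-1, 12)), Mul(-23, Rational(-1, 7))) = Add(1, Rational(23, 7)) = Rational(30, 7) ≈ 4.2857)
Pow(Add(I, Function('P')(Function('S')(r, 3), B)), 2) = Pow(Add(Rational(30, 7), Mul(Pow(-5, -1), Add(4, -5))), 2) = Pow(Add(Rational(30, 7), Mul(Rational(-1, 5), -1)), 2) = Pow(Add(Rational(30, 7), Rational(1, 5)), 2) = Pow(Rational(157, 35), 2) = Rational(24649, 1225)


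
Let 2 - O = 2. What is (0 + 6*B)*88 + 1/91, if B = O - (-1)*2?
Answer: 96097/91 ≈ 1056.0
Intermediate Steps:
O = 0 (O = 2 - 1*2 = 2 - 2 = 0)
B = 2 (B = 0 - (-1)*2 = 0 - 1*(-2) = 0 + 2 = 2)
(0 + 6*B)*88 + 1/91 = (0 + 6*2)*88 + 1/91 = (0 + 12)*88 + 1/91 = 12*88 + 1/91 = 1056 + 1/91 = 96097/91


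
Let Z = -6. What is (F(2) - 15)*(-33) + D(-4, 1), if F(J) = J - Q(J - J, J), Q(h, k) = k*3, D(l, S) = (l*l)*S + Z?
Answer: 637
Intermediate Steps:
D(l, S) = -6 + S*l² (D(l, S) = (l*l)*S - 6 = l²*S - 6 = S*l² - 6 = -6 + S*l²)
Q(h, k) = 3*k
F(J) = -2*J (F(J) = J - 3*J = -2*J)
(F(2) - 15)*(-33) + D(-4, 1) = (-2*2 - 15)*(-33) + (-6 + 1*(-4)²) = (-4 - 15)*(-33) + (-6 + 1*16) = -19*(-33) + (-6 + 16) = 627 + 10 = 637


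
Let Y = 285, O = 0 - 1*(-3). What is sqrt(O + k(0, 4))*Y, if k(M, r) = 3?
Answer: 285*sqrt(6) ≈ 698.10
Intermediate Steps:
O = 3 (O = 0 + 3 = 3)
sqrt(O + k(0, 4))*Y = sqrt(3 + 3)*285 = sqrt(6)*285 = 285*sqrt(6)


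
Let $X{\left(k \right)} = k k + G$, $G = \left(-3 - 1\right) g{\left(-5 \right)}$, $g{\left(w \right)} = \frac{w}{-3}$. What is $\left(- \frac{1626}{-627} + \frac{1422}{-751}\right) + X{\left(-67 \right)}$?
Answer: $\frac{2110957205}{470877} \approx 4483.0$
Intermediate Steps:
$g{\left(w \right)} = - \frac{w}{3}$ ($g{\left(w \right)} = w \left(- \frac{1}{3}\right) = - \frac{w}{3}$)
$G = - \frac{20}{3}$ ($G = \left(-3 - 1\right) \left(\left(- \frac{1}{3}\right) \left(-5\right)\right) = \left(-4\right) \frac{5}{3} = - \frac{20}{3} \approx -6.6667$)
$X{\left(k \right)} = - \frac{20}{3} + k^{2}$ ($X{\left(k \right)} = k k - \frac{20}{3} = k^{2} - \frac{20}{3} = - \frac{20}{3} + k^{2}$)
$\left(- \frac{1626}{-627} + \frac{1422}{-751}\right) + X{\left(-67 \right)} = \left(- \frac{1626}{-627} + \frac{1422}{-751}\right) - \left(\frac{20}{3} - \left(-67\right)^{2}\right) = \left(\left(-1626\right) \left(- \frac{1}{627}\right) + 1422 \left(- \frac{1}{751}\right)\right) + \left(- \frac{20}{3} + 4489\right) = \left(\frac{542}{209} - \frac{1422}{751}\right) + \frac{13447}{3} = \frac{109844}{156959} + \frac{13447}{3} = \frac{2110957205}{470877}$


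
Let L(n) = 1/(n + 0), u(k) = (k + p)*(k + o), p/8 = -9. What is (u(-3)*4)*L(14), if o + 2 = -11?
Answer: 2400/7 ≈ 342.86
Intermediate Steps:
o = -13 (o = -2 - 11 = -13)
p = -72 (p = 8*(-9) = -72)
u(k) = (-72 + k)*(-13 + k) (u(k) = (k - 72)*(k - 13) = (-72 + k)*(-13 + k))
L(n) = 1/n
(u(-3)*4)*L(14) = ((936 + (-3)² - 85*(-3))*4)/14 = ((936 + 9 + 255)*4)*(1/14) = (1200*4)*(1/14) = 4800*(1/14) = 2400/7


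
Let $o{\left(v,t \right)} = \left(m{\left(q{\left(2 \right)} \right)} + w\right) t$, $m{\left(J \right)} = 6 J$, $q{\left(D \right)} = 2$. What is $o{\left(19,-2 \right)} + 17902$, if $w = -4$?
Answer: $17886$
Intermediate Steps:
$o{\left(v,t \right)} = 8 t$ ($o{\left(v,t \right)} = \left(6 \cdot 2 - 4\right) t = \left(12 - 4\right) t = 8 t$)
$o{\left(19,-2 \right)} + 17902 = 8 \left(-2\right) + 17902 = -16 + 17902 = 17886$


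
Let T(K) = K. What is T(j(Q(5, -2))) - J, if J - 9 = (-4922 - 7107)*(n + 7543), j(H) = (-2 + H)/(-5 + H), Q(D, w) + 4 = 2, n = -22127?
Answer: -1228016611/7 ≈ -1.7543e+8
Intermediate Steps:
Q(D, w) = -2 (Q(D, w) = -4 + 2 = -2)
j(H) = (-2 + H)/(-5 + H)
J = 175430945 (J = 9 + (-4922 - 7107)*(-22127 + 7543) = 9 - 12029*(-14584) = 9 + 175430936 = 175430945)
T(j(Q(5, -2))) - J = (-2 - 2)/(-5 - 2) - 1*175430945 = -4/(-7) - 175430945 = -⅐*(-4) - 175430945 = 4/7 - 175430945 = -1228016611/7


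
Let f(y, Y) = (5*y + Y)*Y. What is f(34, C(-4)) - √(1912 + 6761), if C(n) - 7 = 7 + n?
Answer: 1800 - 7*√177 ≈ 1706.9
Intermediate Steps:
C(n) = 14 + n (C(n) = 7 + (7 + n) = 14 + n)
f(y, Y) = Y*(Y + 5*y) (f(y, Y) = (Y + 5*y)*Y = Y*(Y + 5*y))
f(34, C(-4)) - √(1912 + 6761) = (14 - 4)*((14 - 4) + 5*34) - √(1912 + 6761) = 10*(10 + 170) - √8673 = 10*180 - 7*√177 = 1800 - 7*√177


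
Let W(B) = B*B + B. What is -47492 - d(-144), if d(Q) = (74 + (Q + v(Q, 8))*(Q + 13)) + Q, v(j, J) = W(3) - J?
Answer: -65762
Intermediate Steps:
W(B) = B + B² (W(B) = B² + B = B + B²)
v(j, J) = 12 - J (v(j, J) = 3*(1 + 3) - J = 3*4 - J = 12 - J)
d(Q) = 74 + Q + (4 + Q)*(13 + Q) (d(Q) = (74 + (Q + (12 - 1*8))*(Q + 13)) + Q = (74 + (Q + (12 - 8))*(13 + Q)) + Q = (74 + (Q + 4)*(13 + Q)) + Q = (74 + (4 + Q)*(13 + Q)) + Q = 74 + Q + (4 + Q)*(13 + Q))
-47492 - d(-144) = -47492 - (126 + (-144)² + 18*(-144)) = -47492 - (126 + 20736 - 2592) = -47492 - 1*18270 = -47492 - 18270 = -65762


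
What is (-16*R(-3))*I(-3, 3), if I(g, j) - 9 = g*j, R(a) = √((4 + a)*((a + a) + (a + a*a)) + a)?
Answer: 0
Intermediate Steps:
R(a) = √(a + (4 + a)*(a² + 3*a)) (R(a) = √((4 + a)*(2*a + (a + a²)) + a) = √((4 + a)*(a² + 3*a) + a) = √(a + (4 + a)*(a² + 3*a)))
I(g, j) = 9 + g*j
(-16*R(-3))*I(-3, 3) = (-16*I*√3*√(13 + (-3)² + 7*(-3)))*(9 - 3*3) = (-16*I*√3*√(13 + 9 - 21))*(9 - 9) = -16*I*√3*0 = 0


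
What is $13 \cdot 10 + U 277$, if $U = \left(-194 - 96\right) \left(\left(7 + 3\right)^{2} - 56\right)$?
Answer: $-3534390$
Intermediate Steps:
$U = -12760$ ($U = - 290 \left(10^{2} - 56\right) = - 290 \left(100 - 56\right) = \left(-290\right) 44 = -12760$)
$13 \cdot 10 + U 277 = 13 \cdot 10 - 3534520 = 130 - 3534520 = -3534390$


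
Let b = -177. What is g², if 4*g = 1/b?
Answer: 1/501264 ≈ 1.9950e-6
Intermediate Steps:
g = -1/708 (g = (¼)/(-177) = (¼)*(-1/177) = -1/708 ≈ -0.0014124)
g² = (-1/708)² = 1/501264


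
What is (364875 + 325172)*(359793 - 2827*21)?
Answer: 207308060022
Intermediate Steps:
(364875 + 325172)*(359793 - 2827*21) = 690047*(359793 - 59367) = 690047*300426 = 207308060022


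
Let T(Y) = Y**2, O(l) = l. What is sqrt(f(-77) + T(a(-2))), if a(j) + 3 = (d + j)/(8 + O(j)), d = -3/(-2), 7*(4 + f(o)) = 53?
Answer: sqrt(92281)/84 ≈ 3.6164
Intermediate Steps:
f(o) = 25/7 (f(o) = -4 + (1/7)*53 = -4 + 53/7 = 25/7)
d = 3/2 (d = -3*(-1/2) = 3/2 ≈ 1.5000)
a(j) = -3 + (3/2 + j)/(8 + j)
sqrt(f(-77) + T(a(-2))) = sqrt(25/7 + ((-45 - 4*(-2))/(2*(8 - 2)))**2) = sqrt(25/7 + ((1/2)*(-45 + 8)/6)**2) = sqrt(25/7 + ((1/2)*(1/6)*(-37))**2) = sqrt(25/7 + (-37/12)**2) = sqrt(25/7 + 1369/144) = sqrt(13183/1008) = sqrt(92281)/84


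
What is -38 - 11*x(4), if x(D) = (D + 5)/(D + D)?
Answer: -403/8 ≈ -50.375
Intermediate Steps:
x(D) = (5 + D)/(2*D) (x(D) = (5 + D)/((2*D)) = (5 + D)*(1/(2*D)) = (5 + D)/(2*D))
-38 - 11*x(4) = -38 - 11*(5 + 4)/(2*4) = -38 - 11*9/(2*4) = -38 - 11*9/8 = -38 - 99/8 = -403/8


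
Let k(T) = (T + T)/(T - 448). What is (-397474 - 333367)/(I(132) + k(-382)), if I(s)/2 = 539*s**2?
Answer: -303299015/7794975262 ≈ -0.038910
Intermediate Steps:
I(s) = 1078*s**2 (I(s) = 2*(539*s**2) = 1078*s**2)
k(T) = 2*T/(-448 + T) (k(T) = (2*T)/(-448 + T) = 2*T/(-448 + T))
(-397474 - 333367)/(I(132) + k(-382)) = (-397474 - 333367)/(1078*132**2 + 2*(-382)/(-448 - 382)) = -730841/(1078*17424 + 2*(-382)/(-830)) = -730841/(18783072 + 2*(-382)*(-1/830)) = -730841/(18783072 + 382/415) = -730841/7794975262/415 = -730841*415/7794975262 = -303299015/7794975262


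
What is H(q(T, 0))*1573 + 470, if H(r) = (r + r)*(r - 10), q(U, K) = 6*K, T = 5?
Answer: 470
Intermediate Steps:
H(r) = 2*r*(-10 + r) (H(r) = (2*r)*(-10 + r) = 2*r*(-10 + r))
H(q(T, 0))*1573 + 470 = (2*(6*0)*(-10 + 6*0))*1573 + 470 = (2*0*(-10 + 0))*1573 + 470 = (2*0*(-10))*1573 + 470 = 0*1573 + 470 = 0 + 470 = 470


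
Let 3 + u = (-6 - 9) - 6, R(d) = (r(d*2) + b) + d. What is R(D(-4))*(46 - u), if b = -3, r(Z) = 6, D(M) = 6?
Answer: 630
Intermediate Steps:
R(d) = 3 + d (R(d) = (6 - 3) + d = 3 + d)
u = -24 (u = -3 + ((-6 - 9) - 6) = -3 + (-15 - 6) = -3 - 21 = -24)
R(D(-4))*(46 - u) = (3 + 6)*(46 - 1*(-24)) = 9*(46 + 24) = 9*70 = 630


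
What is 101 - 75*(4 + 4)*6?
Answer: -3499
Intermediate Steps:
101 - 75*(4 + 4)*6 = 101 - 600*6 = 101 - 75*48 = 101 - 3600 = -3499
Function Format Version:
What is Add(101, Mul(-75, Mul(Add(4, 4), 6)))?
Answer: -3499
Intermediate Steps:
Add(101, Mul(-75, Mul(Add(4, 4), 6))) = Add(101, Mul(-75, Mul(8, 6))) = Add(101, Mul(-75, 48)) = Add(101, -3600) = -3499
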